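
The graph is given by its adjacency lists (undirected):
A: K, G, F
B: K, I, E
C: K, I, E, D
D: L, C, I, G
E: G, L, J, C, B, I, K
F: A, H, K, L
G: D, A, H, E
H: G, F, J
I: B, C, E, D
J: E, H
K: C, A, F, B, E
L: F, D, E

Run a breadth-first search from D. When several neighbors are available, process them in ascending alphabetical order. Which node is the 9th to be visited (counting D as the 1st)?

Visit D; enqueue C, G, I, L → queue [C, G, I, L]
Visit C; enqueue E, K → queue [G, I, L, E, K]
Visit G; enqueue A, H → queue [I, L, E, K, A, H]
Visit I; enqueue B → queue [L, E, K, A, H, B]
Visit L; enqueue F → queue [E, K, A, H, B, F]
Visit E; enqueue J → queue [K, A, H, B, F, J]
Visit K → queue [A, H, B, F, J]
Visit A → queue [H, B, F, J]
Visit H → queue [B, F, J]
Visit B → queue [F, J]
Visit F → queue [J]
Visit J → queue []

Visit order: D, C, G, I, L, E, K, A, H, B, F, J

H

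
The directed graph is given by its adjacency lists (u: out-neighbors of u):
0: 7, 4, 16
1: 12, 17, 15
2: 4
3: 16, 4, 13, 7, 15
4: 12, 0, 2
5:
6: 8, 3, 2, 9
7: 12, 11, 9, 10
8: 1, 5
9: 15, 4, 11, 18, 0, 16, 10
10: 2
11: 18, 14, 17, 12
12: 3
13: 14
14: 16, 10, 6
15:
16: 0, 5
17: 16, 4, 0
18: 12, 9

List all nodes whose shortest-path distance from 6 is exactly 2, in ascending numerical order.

0, 1, 4, 5, 7, 10, 11, 13, 15, 16, 18

Level 0: 6
Level 1: 2, 3, 8, 9
Level 2: 0, 1, 4, 5, 7, 10, 11, 13, 15, 16, 18
Level 3: 12, 14, 17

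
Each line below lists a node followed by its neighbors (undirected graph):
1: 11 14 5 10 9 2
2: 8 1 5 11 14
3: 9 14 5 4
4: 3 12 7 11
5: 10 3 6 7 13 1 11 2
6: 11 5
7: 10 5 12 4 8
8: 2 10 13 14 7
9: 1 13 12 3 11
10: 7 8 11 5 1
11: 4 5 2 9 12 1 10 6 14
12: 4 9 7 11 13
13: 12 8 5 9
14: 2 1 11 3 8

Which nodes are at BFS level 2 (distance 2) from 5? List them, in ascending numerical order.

4, 8, 9, 12, 14

Level 0: 5
Level 1: 1, 2, 3, 6, 7, 10, 11, 13
Level 2: 4, 8, 9, 12, 14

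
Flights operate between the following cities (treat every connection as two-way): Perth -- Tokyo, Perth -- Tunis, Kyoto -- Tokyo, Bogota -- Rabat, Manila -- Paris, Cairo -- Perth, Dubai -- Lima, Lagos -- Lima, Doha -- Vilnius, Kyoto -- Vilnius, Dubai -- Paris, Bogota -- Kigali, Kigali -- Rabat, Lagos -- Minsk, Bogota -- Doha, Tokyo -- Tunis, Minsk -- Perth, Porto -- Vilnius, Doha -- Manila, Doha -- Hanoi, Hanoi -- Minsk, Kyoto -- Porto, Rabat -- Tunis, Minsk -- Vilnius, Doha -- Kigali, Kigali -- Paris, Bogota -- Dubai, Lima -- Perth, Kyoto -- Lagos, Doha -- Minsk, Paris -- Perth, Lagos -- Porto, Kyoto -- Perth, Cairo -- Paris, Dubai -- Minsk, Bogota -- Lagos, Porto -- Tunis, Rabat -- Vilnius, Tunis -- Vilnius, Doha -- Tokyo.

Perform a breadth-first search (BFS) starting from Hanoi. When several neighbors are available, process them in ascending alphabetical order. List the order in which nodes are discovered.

Hanoi -> Doha -> Minsk -> Bogota -> Kigali -> Manila -> Tokyo -> Vilnius -> Dubai -> Lagos -> Perth -> Rabat -> Paris -> Kyoto -> Tunis -> Porto -> Lima -> Cairo

Visit Hanoi; enqueue Doha, Minsk → queue [Doha, Minsk]
Visit Doha; enqueue Bogota, Kigali, Manila, Tokyo, Vilnius → queue [Minsk, Bogota, Kigali, Manila, Tokyo, Vilnius]
Visit Minsk; enqueue Dubai, Lagos, Perth → queue [Bogota, Kigali, Manila, Tokyo, Vilnius, Dubai, Lagos, Perth]
Visit Bogota; enqueue Rabat → queue [Kigali, Manila, Tokyo, Vilnius, Dubai, Lagos, Perth, Rabat]
Visit Kigali; enqueue Paris → queue [Manila, Tokyo, Vilnius, Dubai, Lagos, Perth, Rabat, Paris]
Visit Manila → queue [Tokyo, Vilnius, Dubai, Lagos, Perth, Rabat, Paris]
Visit Tokyo; enqueue Kyoto, Tunis → queue [Vilnius, Dubai, Lagos, Perth, Rabat, Paris, Kyoto, Tunis]
Visit Vilnius; enqueue Porto → queue [Dubai, Lagos, Perth, Rabat, Paris, Kyoto, Tunis, Porto]
Visit Dubai; enqueue Lima → queue [Lagos, Perth, Rabat, Paris, Kyoto, Tunis, Porto, Lima]
Visit Lagos → queue [Perth, Rabat, Paris, Kyoto, Tunis, Porto, Lima]
Visit Perth; enqueue Cairo → queue [Rabat, Paris, Kyoto, Tunis, Porto, Lima, Cairo]
Visit Rabat → queue [Paris, Kyoto, Tunis, Porto, Lima, Cairo]
Visit Paris → queue [Kyoto, Tunis, Porto, Lima, Cairo]
Visit Kyoto → queue [Tunis, Porto, Lima, Cairo]
Visit Tunis → queue [Porto, Lima, Cairo]
Visit Porto → queue [Lima, Cairo]
Visit Lima → queue [Cairo]
Visit Cairo → queue []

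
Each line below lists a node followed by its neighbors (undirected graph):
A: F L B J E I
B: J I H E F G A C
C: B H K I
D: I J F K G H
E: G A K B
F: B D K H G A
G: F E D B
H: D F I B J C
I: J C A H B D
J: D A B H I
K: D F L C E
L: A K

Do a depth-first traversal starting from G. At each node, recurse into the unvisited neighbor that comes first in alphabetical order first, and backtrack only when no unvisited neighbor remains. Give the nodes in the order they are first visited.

G -> B -> A -> E -> K -> C -> H -> D -> F -> I -> J -> L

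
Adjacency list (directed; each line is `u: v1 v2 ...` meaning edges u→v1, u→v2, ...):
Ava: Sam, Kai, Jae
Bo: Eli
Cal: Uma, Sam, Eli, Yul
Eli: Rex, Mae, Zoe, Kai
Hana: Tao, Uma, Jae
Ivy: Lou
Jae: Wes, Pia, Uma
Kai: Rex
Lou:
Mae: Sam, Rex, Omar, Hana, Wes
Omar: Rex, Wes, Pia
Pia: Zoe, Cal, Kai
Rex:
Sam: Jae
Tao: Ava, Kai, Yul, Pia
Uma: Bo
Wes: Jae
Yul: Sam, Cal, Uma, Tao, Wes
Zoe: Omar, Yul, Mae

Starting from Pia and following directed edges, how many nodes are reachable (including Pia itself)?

17

BFS from Pia visits: Pia, Zoe, Cal, Kai, Omar, Yul, Mae, Uma, Sam, Eli, Rex, Wes, Tao, Hana, Bo, Jae, Ava
Reachable nodes: 17 of 19 total.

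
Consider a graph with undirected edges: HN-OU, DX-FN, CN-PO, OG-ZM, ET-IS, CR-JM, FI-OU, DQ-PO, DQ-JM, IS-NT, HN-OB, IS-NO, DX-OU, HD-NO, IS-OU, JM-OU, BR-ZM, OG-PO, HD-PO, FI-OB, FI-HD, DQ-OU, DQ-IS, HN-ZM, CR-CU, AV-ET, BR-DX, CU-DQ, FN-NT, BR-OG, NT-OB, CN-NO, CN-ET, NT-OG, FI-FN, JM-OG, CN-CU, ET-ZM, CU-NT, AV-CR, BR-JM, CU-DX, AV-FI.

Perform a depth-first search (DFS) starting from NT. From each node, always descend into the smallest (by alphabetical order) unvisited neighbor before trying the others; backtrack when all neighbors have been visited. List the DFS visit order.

NT CU CN ET AV CR JM BR DX FN FI HD NO IS DQ OU HN OB ZM OG PO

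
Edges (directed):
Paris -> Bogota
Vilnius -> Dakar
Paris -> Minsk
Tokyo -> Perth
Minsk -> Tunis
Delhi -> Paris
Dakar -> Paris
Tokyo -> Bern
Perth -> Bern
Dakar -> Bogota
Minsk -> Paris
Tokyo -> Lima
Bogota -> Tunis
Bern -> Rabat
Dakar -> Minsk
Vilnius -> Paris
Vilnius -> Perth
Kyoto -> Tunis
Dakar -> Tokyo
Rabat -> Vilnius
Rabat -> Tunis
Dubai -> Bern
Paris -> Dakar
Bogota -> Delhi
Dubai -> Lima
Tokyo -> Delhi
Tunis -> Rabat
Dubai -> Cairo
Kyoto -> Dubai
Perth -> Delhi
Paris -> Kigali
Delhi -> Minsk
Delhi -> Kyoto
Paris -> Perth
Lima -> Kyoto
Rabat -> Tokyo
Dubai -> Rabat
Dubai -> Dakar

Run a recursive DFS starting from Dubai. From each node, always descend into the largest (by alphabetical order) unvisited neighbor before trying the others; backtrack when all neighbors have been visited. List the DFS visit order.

Dubai, Rabat, Vilnius, Perth, Delhi, Paris, Minsk, Tunis, Kigali, Dakar, Tokyo, Lima, Kyoto, Bern, Bogota, Cairo

Visit Dubai
Dubai → Rabat
Rabat → Vilnius
Vilnius → Perth
Perth → Delhi
Delhi → Paris
Paris → Minsk
Minsk → Tunis
Paris → Kigali
Paris → Dakar
Dakar → Tokyo
Tokyo → Lima
Lima → Kyoto
Tokyo → Bern
Dakar → Bogota
Dubai → Cairo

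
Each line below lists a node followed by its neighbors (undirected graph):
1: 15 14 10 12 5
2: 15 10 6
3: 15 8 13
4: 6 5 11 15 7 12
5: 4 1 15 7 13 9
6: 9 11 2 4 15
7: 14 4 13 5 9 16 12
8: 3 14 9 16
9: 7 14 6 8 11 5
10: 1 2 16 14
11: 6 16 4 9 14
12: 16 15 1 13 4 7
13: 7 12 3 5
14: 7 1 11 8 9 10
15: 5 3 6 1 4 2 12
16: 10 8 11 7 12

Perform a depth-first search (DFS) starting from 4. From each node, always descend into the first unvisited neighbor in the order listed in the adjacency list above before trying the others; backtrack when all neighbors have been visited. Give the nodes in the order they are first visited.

4 → 6 → 9 → 7 → 14 → 1 → 15 → 5 → 13 → 12 → 16 → 10 → 2 → 8 → 3 → 11

Visit 4
4 → 6
6 → 9
9 → 7
7 → 14
14 → 1
1 → 15
15 → 5
5 → 13
13 → 12
12 → 16
16 → 10
10 → 2
16 → 8
8 → 3
16 → 11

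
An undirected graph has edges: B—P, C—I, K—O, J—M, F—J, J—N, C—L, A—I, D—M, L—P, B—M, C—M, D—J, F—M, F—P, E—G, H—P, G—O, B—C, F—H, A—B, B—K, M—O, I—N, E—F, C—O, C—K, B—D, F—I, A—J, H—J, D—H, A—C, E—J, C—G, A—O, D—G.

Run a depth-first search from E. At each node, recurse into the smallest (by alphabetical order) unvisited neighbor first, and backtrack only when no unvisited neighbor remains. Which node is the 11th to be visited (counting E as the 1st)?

M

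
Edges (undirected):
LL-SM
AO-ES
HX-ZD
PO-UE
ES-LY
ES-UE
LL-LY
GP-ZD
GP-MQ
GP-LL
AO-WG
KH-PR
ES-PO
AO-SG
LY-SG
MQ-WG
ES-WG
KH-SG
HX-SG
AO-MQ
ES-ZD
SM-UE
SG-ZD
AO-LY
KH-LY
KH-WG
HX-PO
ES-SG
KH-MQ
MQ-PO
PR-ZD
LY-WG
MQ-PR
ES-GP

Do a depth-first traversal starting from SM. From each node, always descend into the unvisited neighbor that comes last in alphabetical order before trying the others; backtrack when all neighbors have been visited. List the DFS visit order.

SM, UE, PO, MQ, WG, LY, SG, ZD, PR, KH, HX, GP, LL, ES, AO

Visit SM
SM → UE
UE → PO
PO → MQ
MQ → WG
WG → LY
LY → SG
SG → ZD
ZD → PR
PR → KH
ZD → HX
ZD → GP
GP → LL
GP → ES
ES → AO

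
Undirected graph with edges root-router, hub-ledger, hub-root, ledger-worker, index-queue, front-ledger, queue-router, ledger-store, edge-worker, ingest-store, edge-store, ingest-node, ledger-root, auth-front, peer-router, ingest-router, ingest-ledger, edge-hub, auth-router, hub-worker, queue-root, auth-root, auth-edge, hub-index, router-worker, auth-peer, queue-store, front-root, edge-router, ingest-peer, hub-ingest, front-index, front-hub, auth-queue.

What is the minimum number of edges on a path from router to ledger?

2

Level 0: router
Level 1: auth, edge, ingest, peer, queue, root, worker
Level 2: front, hub, index, ledger, node, store
ledger first appears at level 2.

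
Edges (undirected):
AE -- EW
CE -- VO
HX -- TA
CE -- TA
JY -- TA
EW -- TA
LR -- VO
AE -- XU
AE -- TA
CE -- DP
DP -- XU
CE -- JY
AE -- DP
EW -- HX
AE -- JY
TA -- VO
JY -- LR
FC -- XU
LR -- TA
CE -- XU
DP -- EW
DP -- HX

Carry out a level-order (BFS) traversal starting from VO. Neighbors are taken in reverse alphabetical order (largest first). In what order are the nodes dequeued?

Visit VO; enqueue TA, LR, CE → queue [TA, LR, CE]
Visit TA; enqueue JY, HX, EW, AE → queue [LR, CE, JY, HX, EW, AE]
Visit LR → queue [CE, JY, HX, EW, AE]
Visit CE; enqueue XU, DP → queue [JY, HX, EW, AE, XU, DP]
Visit JY → queue [HX, EW, AE, XU, DP]
Visit HX → queue [EW, AE, XU, DP]
Visit EW → queue [AE, XU, DP]
Visit AE → queue [XU, DP]
Visit XU; enqueue FC → queue [DP, FC]
Visit DP → queue [FC]
Visit FC → queue []

VO, TA, LR, CE, JY, HX, EW, AE, XU, DP, FC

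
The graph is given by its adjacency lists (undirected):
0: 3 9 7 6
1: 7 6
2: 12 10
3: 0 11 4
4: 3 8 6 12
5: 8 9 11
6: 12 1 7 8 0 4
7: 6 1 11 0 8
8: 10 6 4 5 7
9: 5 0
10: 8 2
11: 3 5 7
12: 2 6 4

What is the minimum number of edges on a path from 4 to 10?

Level 0: 4
Level 1: 3, 6, 8, 12
Level 2: 0, 1, 2, 5, 7, 10, 11
Level 3: 9
10 first appears at level 2.

2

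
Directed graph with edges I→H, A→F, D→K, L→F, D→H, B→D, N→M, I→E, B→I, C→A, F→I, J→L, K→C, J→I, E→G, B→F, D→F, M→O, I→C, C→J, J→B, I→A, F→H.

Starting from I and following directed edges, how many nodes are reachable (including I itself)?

BFS from I visits: I, A, C, E, H, F, J, G, B, L, D, K
Reachable nodes: 12 of 15 total.

12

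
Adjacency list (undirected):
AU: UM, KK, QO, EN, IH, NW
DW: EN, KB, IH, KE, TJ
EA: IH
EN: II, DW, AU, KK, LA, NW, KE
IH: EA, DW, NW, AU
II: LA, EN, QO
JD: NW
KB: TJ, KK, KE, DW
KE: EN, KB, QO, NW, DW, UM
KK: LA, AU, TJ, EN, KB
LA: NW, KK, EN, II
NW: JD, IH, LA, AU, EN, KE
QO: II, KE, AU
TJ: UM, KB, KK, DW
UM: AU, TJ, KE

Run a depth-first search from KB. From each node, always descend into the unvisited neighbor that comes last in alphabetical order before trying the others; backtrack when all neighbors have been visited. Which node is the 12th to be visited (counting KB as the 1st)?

DW

Visit KB
KB → TJ
TJ → UM
UM → KE
KE → QO
QO → II
II → LA
LA → NW
NW → JD
NW → IH
IH → EA
IH → DW
DW → EN
EN → KK
KK → AU

Visit order: KB, TJ, UM, KE, QO, II, LA, NW, JD, IH, EA, DW, EN, KK, AU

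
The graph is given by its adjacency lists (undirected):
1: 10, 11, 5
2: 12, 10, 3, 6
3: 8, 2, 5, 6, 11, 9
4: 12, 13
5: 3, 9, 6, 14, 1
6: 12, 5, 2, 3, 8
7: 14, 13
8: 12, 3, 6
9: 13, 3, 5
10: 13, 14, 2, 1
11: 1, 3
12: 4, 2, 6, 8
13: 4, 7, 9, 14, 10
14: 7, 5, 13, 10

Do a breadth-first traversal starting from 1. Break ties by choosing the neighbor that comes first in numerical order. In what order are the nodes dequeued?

1, 5, 10, 11, 3, 6, 9, 14, 2, 13, 8, 12, 7, 4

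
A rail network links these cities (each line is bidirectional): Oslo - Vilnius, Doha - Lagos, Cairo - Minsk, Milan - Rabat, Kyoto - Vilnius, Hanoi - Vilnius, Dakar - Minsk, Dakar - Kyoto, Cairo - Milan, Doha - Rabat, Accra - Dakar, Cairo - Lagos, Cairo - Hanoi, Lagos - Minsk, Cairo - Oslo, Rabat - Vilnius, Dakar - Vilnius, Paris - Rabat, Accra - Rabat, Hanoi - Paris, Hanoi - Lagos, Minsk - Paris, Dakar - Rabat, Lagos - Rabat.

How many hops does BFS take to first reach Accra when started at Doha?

2

Level 0: Doha
Level 1: Lagos, Rabat
Level 2: Accra, Cairo, Dakar, Hanoi, Milan, Minsk, Paris, Vilnius
Level 3: Kyoto, Oslo
Accra first appears at level 2.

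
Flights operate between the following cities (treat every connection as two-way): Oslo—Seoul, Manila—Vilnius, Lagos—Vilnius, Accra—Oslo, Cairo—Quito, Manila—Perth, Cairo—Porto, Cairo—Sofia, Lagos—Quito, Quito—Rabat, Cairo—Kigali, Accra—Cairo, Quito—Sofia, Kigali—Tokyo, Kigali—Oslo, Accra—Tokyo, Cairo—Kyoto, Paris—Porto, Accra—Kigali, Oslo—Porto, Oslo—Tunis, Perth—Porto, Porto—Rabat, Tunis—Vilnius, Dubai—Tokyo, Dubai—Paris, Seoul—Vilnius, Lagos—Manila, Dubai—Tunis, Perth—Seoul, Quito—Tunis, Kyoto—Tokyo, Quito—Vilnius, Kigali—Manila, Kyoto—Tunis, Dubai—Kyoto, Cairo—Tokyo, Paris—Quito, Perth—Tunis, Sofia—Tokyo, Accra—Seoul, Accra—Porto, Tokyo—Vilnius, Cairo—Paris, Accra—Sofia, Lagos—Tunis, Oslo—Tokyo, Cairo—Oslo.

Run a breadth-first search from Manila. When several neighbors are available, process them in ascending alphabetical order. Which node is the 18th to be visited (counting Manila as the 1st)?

Rabat

Visit Manila; enqueue Kigali, Lagos, Perth, Vilnius → queue [Kigali, Lagos, Perth, Vilnius]
Visit Kigali; enqueue Accra, Cairo, Oslo, Tokyo → queue [Lagos, Perth, Vilnius, Accra, Cairo, Oslo, Tokyo]
Visit Lagos; enqueue Quito, Tunis → queue [Perth, Vilnius, Accra, Cairo, Oslo, Tokyo, Quito, Tunis]
Visit Perth; enqueue Porto, Seoul → queue [Vilnius, Accra, Cairo, Oslo, Tokyo, Quito, Tunis, Porto, Seoul]
Visit Vilnius → queue [Accra, Cairo, Oslo, Tokyo, Quito, Tunis, Porto, Seoul]
Visit Accra; enqueue Sofia → queue [Cairo, Oslo, Tokyo, Quito, Tunis, Porto, Seoul, Sofia]
Visit Cairo; enqueue Kyoto, Paris → queue [Oslo, Tokyo, Quito, Tunis, Porto, Seoul, Sofia, Kyoto, Paris]
Visit Oslo → queue [Tokyo, Quito, Tunis, Porto, Seoul, Sofia, Kyoto, Paris]
Visit Tokyo; enqueue Dubai → queue [Quito, Tunis, Porto, Seoul, Sofia, Kyoto, Paris, Dubai]
Visit Quito; enqueue Rabat → queue [Tunis, Porto, Seoul, Sofia, Kyoto, Paris, Dubai, Rabat]
Visit Tunis → queue [Porto, Seoul, Sofia, Kyoto, Paris, Dubai, Rabat]
Visit Porto → queue [Seoul, Sofia, Kyoto, Paris, Dubai, Rabat]
Visit Seoul → queue [Sofia, Kyoto, Paris, Dubai, Rabat]
Visit Sofia → queue [Kyoto, Paris, Dubai, Rabat]
Visit Kyoto → queue [Paris, Dubai, Rabat]
Visit Paris → queue [Dubai, Rabat]
Visit Dubai → queue [Rabat]
Visit Rabat → queue []

Visit order: Manila, Kigali, Lagos, Perth, Vilnius, Accra, Cairo, Oslo, Tokyo, Quito, Tunis, Porto, Seoul, Sofia, Kyoto, Paris, Dubai, Rabat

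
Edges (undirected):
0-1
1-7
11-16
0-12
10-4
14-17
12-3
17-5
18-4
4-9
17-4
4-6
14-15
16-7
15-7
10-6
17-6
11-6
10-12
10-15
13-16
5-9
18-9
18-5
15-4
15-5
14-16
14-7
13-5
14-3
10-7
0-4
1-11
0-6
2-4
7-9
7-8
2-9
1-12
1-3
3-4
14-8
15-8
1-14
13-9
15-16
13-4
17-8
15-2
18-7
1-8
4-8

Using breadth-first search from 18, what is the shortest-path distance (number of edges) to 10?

Level 0: 18
Level 1: 4, 5, 7, 9
Level 2: 0, 1, 2, 3, 6, 8, 10, 13, 14, 15, 16, 17
Level 3: 11, 12
10 first appears at level 2.

2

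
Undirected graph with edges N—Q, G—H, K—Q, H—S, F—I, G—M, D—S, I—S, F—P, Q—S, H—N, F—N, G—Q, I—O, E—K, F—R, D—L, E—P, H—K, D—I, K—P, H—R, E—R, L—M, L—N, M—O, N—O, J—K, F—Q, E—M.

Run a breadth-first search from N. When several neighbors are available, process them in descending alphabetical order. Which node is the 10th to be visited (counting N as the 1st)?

Visit N; enqueue Q, O, L, H, F → queue [Q, O, L, H, F]
Visit Q; enqueue S, K, G → queue [O, L, H, F, S, K, G]
Visit O; enqueue M, I → queue [L, H, F, S, K, G, M, I]
Visit L; enqueue D → queue [H, F, S, K, G, M, I, D]
Visit H; enqueue R → queue [F, S, K, G, M, I, D, R]
Visit F; enqueue P → queue [S, K, G, M, I, D, R, P]
Visit S → queue [K, G, M, I, D, R, P]
Visit K; enqueue J, E → queue [G, M, I, D, R, P, J, E]
Visit G → queue [M, I, D, R, P, J, E]
Visit M → queue [I, D, R, P, J, E]
Visit I → queue [D, R, P, J, E]
Visit D → queue [R, P, J, E]
Visit R → queue [P, J, E]
Visit P → queue [J, E]
Visit J → queue [E]
Visit E → queue []

Visit order: N, Q, O, L, H, F, S, K, G, M, I, D, R, P, J, E

M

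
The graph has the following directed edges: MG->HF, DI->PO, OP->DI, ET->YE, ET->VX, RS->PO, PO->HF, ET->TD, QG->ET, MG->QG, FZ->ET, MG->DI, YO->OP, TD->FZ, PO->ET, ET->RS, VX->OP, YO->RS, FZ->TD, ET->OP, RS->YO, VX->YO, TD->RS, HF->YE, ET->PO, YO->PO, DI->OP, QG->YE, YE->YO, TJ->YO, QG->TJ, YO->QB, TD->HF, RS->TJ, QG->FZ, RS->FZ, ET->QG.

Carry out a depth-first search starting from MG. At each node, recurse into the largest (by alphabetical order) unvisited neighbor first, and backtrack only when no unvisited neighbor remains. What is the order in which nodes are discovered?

Visit MG
MG → QG
QG → YE
YE → YO
YO → RS
RS → TJ
RS → PO
PO → HF
PO → ET
ET → VX
VX → OP
OP → DI
ET → TD
TD → FZ
YO → QB

MG -> QG -> YE -> YO -> RS -> TJ -> PO -> HF -> ET -> VX -> OP -> DI -> TD -> FZ -> QB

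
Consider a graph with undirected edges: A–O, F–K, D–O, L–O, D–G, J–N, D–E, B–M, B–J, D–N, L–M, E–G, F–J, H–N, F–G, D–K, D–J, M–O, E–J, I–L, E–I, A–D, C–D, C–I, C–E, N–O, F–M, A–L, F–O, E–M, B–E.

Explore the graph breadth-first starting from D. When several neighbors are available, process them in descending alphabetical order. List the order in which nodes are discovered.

Visit D; enqueue O, N, K, J, G, E, C, A → queue [O, N, K, J, G, E, C, A]
Visit O; enqueue M, L, F → queue [N, K, J, G, E, C, A, M, L, F]
Visit N; enqueue H → queue [K, J, G, E, C, A, M, L, F, H]
Visit K → queue [J, G, E, C, A, M, L, F, H]
Visit J; enqueue B → queue [G, E, C, A, M, L, F, H, B]
Visit G → queue [E, C, A, M, L, F, H, B]
Visit E; enqueue I → queue [C, A, M, L, F, H, B, I]
Visit C → queue [A, M, L, F, H, B, I]
Visit A → queue [M, L, F, H, B, I]
Visit M → queue [L, F, H, B, I]
Visit L → queue [F, H, B, I]
Visit F → queue [H, B, I]
Visit H → queue [B, I]
Visit B → queue [I]
Visit I → queue []

D, O, N, K, J, G, E, C, A, M, L, F, H, B, I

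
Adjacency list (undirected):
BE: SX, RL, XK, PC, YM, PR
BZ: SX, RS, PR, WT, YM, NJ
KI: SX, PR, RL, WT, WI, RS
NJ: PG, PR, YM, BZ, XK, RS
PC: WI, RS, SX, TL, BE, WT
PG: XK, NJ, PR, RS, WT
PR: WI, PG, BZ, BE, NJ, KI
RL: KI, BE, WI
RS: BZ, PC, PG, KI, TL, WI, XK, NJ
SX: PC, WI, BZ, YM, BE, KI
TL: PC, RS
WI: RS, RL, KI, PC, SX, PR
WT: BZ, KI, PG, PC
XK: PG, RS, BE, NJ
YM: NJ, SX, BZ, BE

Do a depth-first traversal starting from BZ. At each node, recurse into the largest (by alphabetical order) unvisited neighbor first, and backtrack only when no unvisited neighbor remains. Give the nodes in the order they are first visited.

BZ, YM, SX, WI, RS, XK, PG, WT, PC, TL, BE, RL, KI, PR, NJ

Visit BZ
BZ → YM
YM → SX
SX → WI
WI → RS
RS → XK
XK → PG
PG → WT
WT → PC
PC → TL
PC → BE
BE → RL
RL → KI
KI → PR
PR → NJ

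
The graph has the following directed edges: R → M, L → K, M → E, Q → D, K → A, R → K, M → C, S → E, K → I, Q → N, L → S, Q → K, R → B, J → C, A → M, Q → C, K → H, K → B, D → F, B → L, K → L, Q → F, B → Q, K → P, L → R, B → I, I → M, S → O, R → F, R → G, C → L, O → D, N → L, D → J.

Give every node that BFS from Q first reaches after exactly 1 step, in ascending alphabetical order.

C, D, F, K, N

Level 0: Q
Level 1: C, D, F, K, N
Level 2: A, B, H, I, J, L, P
Level 3: M, R, S
Level 4: E, G, O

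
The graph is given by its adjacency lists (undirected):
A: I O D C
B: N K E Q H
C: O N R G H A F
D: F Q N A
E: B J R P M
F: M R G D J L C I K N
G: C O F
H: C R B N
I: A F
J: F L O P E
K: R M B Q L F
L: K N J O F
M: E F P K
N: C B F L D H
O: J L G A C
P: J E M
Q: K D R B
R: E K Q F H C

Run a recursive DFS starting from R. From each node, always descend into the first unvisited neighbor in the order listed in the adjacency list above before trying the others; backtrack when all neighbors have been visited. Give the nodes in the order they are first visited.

R → E → B → N → C → O → J → F → M → P → K → Q → D → A → I → L → G → H

Visit R
R → E
E → B
B → N
N → C
C → O
O → J
J → F
F → M
M → P
M → K
K → Q
Q → D
D → A
A → I
K → L
F → G
C → H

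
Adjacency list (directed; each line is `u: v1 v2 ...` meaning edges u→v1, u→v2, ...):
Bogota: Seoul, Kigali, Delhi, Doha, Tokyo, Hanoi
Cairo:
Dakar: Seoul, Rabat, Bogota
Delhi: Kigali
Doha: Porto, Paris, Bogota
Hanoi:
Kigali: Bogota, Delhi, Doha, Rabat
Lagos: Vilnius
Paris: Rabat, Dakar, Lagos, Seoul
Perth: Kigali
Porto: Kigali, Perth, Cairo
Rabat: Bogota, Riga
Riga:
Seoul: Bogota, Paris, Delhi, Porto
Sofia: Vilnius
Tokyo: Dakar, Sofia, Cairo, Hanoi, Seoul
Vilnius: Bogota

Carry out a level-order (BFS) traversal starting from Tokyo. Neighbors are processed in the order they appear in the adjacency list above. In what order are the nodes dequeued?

Tokyo Dakar Sofia Cairo Hanoi Seoul Rabat Bogota Vilnius Paris Delhi Porto Riga Kigali Doha Lagos Perth

Visit Tokyo; enqueue Dakar, Sofia, Cairo, Hanoi, Seoul → queue [Dakar, Sofia, Cairo, Hanoi, Seoul]
Visit Dakar; enqueue Rabat, Bogota → queue [Sofia, Cairo, Hanoi, Seoul, Rabat, Bogota]
Visit Sofia; enqueue Vilnius → queue [Cairo, Hanoi, Seoul, Rabat, Bogota, Vilnius]
Visit Cairo → queue [Hanoi, Seoul, Rabat, Bogota, Vilnius]
Visit Hanoi → queue [Seoul, Rabat, Bogota, Vilnius]
Visit Seoul; enqueue Paris, Delhi, Porto → queue [Rabat, Bogota, Vilnius, Paris, Delhi, Porto]
Visit Rabat; enqueue Riga → queue [Bogota, Vilnius, Paris, Delhi, Porto, Riga]
Visit Bogota; enqueue Kigali, Doha → queue [Vilnius, Paris, Delhi, Porto, Riga, Kigali, Doha]
Visit Vilnius → queue [Paris, Delhi, Porto, Riga, Kigali, Doha]
Visit Paris; enqueue Lagos → queue [Delhi, Porto, Riga, Kigali, Doha, Lagos]
Visit Delhi → queue [Porto, Riga, Kigali, Doha, Lagos]
Visit Porto; enqueue Perth → queue [Riga, Kigali, Doha, Lagos, Perth]
Visit Riga → queue [Kigali, Doha, Lagos, Perth]
Visit Kigali → queue [Doha, Lagos, Perth]
Visit Doha → queue [Lagos, Perth]
Visit Lagos → queue [Perth]
Visit Perth → queue []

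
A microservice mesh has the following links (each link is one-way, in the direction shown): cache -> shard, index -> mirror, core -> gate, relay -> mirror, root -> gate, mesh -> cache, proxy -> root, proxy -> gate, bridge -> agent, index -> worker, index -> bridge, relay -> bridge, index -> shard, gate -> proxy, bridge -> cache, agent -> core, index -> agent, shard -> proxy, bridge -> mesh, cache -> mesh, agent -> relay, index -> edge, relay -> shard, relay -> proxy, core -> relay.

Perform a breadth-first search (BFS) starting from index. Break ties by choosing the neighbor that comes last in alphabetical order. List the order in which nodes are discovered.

index, worker, shard, mirror, edge, bridge, agent, proxy, mesh, cache, relay, core, root, gate

Visit index; enqueue worker, shard, mirror, edge, bridge, agent → queue [worker, shard, mirror, edge, bridge, agent]
Visit worker → queue [shard, mirror, edge, bridge, agent]
Visit shard; enqueue proxy → queue [mirror, edge, bridge, agent, proxy]
Visit mirror → queue [edge, bridge, agent, proxy]
Visit edge → queue [bridge, agent, proxy]
Visit bridge; enqueue mesh, cache → queue [agent, proxy, mesh, cache]
Visit agent; enqueue relay, core → queue [proxy, mesh, cache, relay, core]
Visit proxy; enqueue root, gate → queue [mesh, cache, relay, core, root, gate]
Visit mesh → queue [cache, relay, core, root, gate]
Visit cache → queue [relay, core, root, gate]
Visit relay → queue [core, root, gate]
Visit core → queue [root, gate]
Visit root → queue [gate]
Visit gate → queue []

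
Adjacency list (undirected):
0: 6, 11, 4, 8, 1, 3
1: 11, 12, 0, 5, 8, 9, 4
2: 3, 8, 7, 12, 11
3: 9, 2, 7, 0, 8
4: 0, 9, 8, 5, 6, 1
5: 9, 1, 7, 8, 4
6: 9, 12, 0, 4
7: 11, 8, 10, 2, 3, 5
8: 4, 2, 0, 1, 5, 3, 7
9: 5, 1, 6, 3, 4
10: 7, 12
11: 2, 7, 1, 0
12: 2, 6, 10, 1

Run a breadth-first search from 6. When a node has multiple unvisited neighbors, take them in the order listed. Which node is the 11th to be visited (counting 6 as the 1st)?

11

Visit 6; enqueue 9, 12, 0, 4 → queue [9, 12, 0, 4]
Visit 9; enqueue 5, 1, 3 → queue [12, 0, 4, 5, 1, 3]
Visit 12; enqueue 2, 10 → queue [0, 4, 5, 1, 3, 2, 10]
Visit 0; enqueue 11, 8 → queue [4, 5, 1, 3, 2, 10, 11, 8]
Visit 4 → queue [5, 1, 3, 2, 10, 11, 8]
Visit 5; enqueue 7 → queue [1, 3, 2, 10, 11, 8, 7]
Visit 1 → queue [3, 2, 10, 11, 8, 7]
Visit 3 → queue [2, 10, 11, 8, 7]
Visit 2 → queue [10, 11, 8, 7]
Visit 10 → queue [11, 8, 7]
Visit 11 → queue [8, 7]
Visit 8 → queue [7]
Visit 7 → queue []

Visit order: 6, 9, 12, 0, 4, 5, 1, 3, 2, 10, 11, 8, 7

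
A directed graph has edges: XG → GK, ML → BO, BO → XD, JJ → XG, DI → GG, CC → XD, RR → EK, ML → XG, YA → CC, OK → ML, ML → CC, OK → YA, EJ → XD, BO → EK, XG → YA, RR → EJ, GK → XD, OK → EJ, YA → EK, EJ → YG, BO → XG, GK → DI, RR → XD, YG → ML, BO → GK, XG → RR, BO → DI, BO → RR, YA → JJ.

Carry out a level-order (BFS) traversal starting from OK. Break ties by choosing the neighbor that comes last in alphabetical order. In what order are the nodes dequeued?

Visit OK; enqueue YA, ML, EJ → queue [YA, ML, EJ]
Visit YA; enqueue JJ, EK, CC → queue [ML, EJ, JJ, EK, CC]
Visit ML; enqueue XG, BO → queue [EJ, JJ, EK, CC, XG, BO]
Visit EJ; enqueue YG, XD → queue [JJ, EK, CC, XG, BO, YG, XD]
Visit JJ → queue [EK, CC, XG, BO, YG, XD]
Visit EK → queue [CC, XG, BO, YG, XD]
Visit CC → queue [XG, BO, YG, XD]
Visit XG; enqueue RR, GK → queue [BO, YG, XD, RR, GK]
Visit BO; enqueue DI → queue [YG, XD, RR, GK, DI]
Visit YG → queue [XD, RR, GK, DI]
Visit XD → queue [RR, GK, DI]
Visit RR → queue [GK, DI]
Visit GK → queue [DI]
Visit DI; enqueue GG → queue [GG]
Visit GG → queue []

OK, YA, ML, EJ, JJ, EK, CC, XG, BO, YG, XD, RR, GK, DI, GG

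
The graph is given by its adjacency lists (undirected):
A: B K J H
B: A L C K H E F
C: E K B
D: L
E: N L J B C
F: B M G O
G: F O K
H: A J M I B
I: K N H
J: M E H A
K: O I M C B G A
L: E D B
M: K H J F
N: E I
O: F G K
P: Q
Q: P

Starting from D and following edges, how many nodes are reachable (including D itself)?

BFS from D visits: D, L, E, B, N, J, C, A, K, H, F, I, M, O, G
Reachable nodes: 15 of 17 total.

15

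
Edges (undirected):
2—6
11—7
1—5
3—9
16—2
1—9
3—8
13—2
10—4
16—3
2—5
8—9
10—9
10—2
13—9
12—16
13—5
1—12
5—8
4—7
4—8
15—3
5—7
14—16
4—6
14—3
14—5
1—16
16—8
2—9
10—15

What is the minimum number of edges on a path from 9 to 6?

Level 0: 9
Level 1: 1, 2, 3, 8, 10, 13
Level 2: 4, 5, 6, 12, 14, 15, 16
Level 3: 7
Level 4: 11
6 first appears at level 2.

2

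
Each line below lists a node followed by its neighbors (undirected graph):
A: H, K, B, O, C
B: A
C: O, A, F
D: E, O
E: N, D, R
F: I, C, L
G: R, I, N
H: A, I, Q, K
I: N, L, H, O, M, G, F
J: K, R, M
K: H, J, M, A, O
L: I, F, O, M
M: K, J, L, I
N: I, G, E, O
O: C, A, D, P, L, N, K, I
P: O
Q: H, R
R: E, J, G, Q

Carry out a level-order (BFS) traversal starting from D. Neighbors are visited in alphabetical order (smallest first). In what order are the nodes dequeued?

Visit D; enqueue E, O → queue [E, O]
Visit E; enqueue N, R → queue [O, N, R]
Visit O; enqueue A, C, I, K, L, P → queue [N, R, A, C, I, K, L, P]
Visit N; enqueue G → queue [R, A, C, I, K, L, P, G]
Visit R; enqueue J, Q → queue [A, C, I, K, L, P, G, J, Q]
Visit A; enqueue B, H → queue [C, I, K, L, P, G, J, Q, B, H]
Visit C; enqueue F → queue [I, K, L, P, G, J, Q, B, H, F]
Visit I; enqueue M → queue [K, L, P, G, J, Q, B, H, F, M]
Visit K → queue [L, P, G, J, Q, B, H, F, M]
Visit L → queue [P, G, J, Q, B, H, F, M]
Visit P → queue [G, J, Q, B, H, F, M]
Visit G → queue [J, Q, B, H, F, M]
Visit J → queue [Q, B, H, F, M]
Visit Q → queue [B, H, F, M]
Visit B → queue [H, F, M]
Visit H → queue [F, M]
Visit F → queue [M]
Visit M → queue []

D, E, O, N, R, A, C, I, K, L, P, G, J, Q, B, H, F, M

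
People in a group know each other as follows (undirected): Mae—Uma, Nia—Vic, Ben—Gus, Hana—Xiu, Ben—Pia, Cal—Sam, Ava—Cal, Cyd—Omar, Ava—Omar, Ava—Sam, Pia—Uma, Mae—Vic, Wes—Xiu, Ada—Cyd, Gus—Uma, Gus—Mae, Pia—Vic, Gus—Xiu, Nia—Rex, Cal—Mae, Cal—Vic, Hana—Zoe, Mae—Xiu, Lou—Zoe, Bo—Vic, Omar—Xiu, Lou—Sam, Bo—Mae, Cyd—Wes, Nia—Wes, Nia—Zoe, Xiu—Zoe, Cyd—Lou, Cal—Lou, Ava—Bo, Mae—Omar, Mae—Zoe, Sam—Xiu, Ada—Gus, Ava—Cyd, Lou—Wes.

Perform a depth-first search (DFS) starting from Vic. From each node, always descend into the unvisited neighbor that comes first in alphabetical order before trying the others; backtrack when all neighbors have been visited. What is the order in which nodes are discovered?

Vic -> Bo -> Ava -> Cal -> Lou -> Cyd -> Ada -> Gus -> Ben -> Pia -> Uma -> Mae -> Omar -> Xiu -> Hana -> Zoe -> Nia -> Rex -> Wes -> Sam

Visit Vic
Vic → Bo
Bo → Ava
Ava → Cal
Cal → Lou
Lou → Cyd
Cyd → Ada
Ada → Gus
Gus → Ben
Ben → Pia
Pia → Uma
Uma → Mae
Mae → Omar
Omar → Xiu
Xiu → Hana
Hana → Zoe
Zoe → Nia
Nia → Rex
Nia → Wes
Xiu → Sam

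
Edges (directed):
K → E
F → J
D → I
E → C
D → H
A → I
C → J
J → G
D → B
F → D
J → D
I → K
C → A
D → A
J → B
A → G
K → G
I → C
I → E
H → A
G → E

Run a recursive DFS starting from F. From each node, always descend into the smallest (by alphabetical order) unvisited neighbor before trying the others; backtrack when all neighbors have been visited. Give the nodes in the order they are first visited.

Visit F
F → D
D → A
A → G
G → E
E → C
C → J
J → B
A → I
I → K
D → H

F, D, A, G, E, C, J, B, I, K, H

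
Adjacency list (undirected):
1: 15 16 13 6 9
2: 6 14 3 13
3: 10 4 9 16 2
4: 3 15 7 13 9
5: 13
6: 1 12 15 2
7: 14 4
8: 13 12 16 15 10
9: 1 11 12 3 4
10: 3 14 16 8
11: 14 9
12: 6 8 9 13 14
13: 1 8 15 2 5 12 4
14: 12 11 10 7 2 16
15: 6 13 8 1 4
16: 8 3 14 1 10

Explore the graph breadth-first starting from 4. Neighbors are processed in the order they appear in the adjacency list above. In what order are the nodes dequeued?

4 -> 3 -> 15 -> 7 -> 13 -> 9 -> 10 -> 16 -> 2 -> 6 -> 8 -> 1 -> 14 -> 5 -> 12 -> 11

Visit 4; enqueue 3, 15, 7, 13, 9 → queue [3, 15, 7, 13, 9]
Visit 3; enqueue 10, 16, 2 → queue [15, 7, 13, 9, 10, 16, 2]
Visit 15; enqueue 6, 8, 1 → queue [7, 13, 9, 10, 16, 2, 6, 8, 1]
Visit 7; enqueue 14 → queue [13, 9, 10, 16, 2, 6, 8, 1, 14]
Visit 13; enqueue 5, 12 → queue [9, 10, 16, 2, 6, 8, 1, 14, 5, 12]
Visit 9; enqueue 11 → queue [10, 16, 2, 6, 8, 1, 14, 5, 12, 11]
Visit 10 → queue [16, 2, 6, 8, 1, 14, 5, 12, 11]
Visit 16 → queue [2, 6, 8, 1, 14, 5, 12, 11]
Visit 2 → queue [6, 8, 1, 14, 5, 12, 11]
Visit 6 → queue [8, 1, 14, 5, 12, 11]
Visit 8 → queue [1, 14, 5, 12, 11]
Visit 1 → queue [14, 5, 12, 11]
Visit 14 → queue [5, 12, 11]
Visit 5 → queue [12, 11]
Visit 12 → queue [11]
Visit 11 → queue []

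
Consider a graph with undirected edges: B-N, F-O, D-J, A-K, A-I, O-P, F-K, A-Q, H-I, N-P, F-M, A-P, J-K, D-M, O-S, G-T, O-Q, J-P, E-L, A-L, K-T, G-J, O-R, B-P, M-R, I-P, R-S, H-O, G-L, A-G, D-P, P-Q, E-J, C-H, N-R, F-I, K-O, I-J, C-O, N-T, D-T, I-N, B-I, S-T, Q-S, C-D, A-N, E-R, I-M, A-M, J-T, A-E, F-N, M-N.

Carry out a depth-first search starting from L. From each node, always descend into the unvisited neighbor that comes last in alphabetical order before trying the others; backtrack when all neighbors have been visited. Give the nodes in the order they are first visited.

Visit L
L → G
G → T
T → S
S → R
R → O
O → Q
Q → P
P → N
N → M
M → I
I → J
J → K
K → F
K → A
A → E
J → D
D → C
C → H
I → B

L G T S R O Q P N M I J K F A E D C H B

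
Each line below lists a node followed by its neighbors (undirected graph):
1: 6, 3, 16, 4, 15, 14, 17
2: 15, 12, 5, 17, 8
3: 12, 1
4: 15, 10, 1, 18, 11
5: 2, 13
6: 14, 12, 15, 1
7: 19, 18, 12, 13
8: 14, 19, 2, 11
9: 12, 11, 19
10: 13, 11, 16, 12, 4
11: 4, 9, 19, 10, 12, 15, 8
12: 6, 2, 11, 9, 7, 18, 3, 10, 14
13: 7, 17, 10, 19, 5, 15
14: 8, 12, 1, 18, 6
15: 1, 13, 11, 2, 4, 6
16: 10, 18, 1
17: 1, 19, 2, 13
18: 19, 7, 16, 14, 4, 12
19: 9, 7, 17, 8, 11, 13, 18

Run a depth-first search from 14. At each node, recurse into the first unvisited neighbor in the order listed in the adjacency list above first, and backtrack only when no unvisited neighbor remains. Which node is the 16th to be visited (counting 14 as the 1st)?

Visit 14
14 → 8
8 → 19
19 → 9
9 → 12
12 → 6
6 → 15
15 → 1
1 → 3
1 → 16
16 → 10
10 → 13
13 → 7
7 → 18
18 → 4
4 → 11
13 → 17
17 → 2
2 → 5

Visit order: 14, 8, 19, 9, 12, 6, 15, 1, 3, 16, 10, 13, 7, 18, 4, 11, 17, 2, 5

11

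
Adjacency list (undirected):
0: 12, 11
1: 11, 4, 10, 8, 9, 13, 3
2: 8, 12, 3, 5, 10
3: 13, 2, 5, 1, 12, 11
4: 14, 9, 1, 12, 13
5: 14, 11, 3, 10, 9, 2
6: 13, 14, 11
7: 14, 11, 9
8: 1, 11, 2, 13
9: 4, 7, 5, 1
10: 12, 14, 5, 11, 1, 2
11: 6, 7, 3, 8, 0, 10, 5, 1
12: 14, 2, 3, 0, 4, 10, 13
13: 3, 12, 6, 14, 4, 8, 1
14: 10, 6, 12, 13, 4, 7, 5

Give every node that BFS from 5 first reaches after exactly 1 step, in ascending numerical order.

2, 3, 9, 10, 11, 14

Level 0: 5
Level 1: 2, 3, 9, 10, 11, 14
Level 2: 0, 1, 4, 6, 7, 8, 12, 13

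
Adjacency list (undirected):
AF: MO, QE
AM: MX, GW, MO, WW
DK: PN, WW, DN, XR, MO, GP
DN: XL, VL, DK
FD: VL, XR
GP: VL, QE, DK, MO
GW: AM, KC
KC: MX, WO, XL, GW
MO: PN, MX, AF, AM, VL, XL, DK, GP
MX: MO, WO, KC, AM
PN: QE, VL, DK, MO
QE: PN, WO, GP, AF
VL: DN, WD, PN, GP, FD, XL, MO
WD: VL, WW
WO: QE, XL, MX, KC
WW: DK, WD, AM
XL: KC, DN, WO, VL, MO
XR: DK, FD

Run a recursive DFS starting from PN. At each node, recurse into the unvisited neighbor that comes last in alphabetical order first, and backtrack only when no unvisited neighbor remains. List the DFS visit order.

Visit PN
PN → VL
VL → XL
XL → WO
WO → QE
QE → GP
GP → MO
MO → MX
MX → KC
KC → GW
GW → AM
AM → WW
WW → WD
WW → DK
DK → XR
XR → FD
DK → DN
MO → AF

PN, VL, XL, WO, QE, GP, MO, MX, KC, GW, AM, WW, WD, DK, XR, FD, DN, AF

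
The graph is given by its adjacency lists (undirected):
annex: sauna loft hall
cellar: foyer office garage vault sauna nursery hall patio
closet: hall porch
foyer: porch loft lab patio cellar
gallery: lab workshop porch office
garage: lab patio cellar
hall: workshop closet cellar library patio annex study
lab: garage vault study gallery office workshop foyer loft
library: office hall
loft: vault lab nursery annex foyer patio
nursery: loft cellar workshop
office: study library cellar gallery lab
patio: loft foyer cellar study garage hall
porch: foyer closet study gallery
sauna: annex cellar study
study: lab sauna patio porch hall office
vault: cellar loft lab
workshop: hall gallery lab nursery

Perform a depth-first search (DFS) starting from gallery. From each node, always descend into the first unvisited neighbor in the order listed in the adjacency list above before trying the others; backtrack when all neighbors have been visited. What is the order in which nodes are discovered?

Visit gallery
gallery → lab
lab → garage
garage → patio
patio → loft
loft → vault
vault → cellar
cellar → foyer
foyer → porch
porch → closet
closet → hall
hall → workshop
workshop → nursery
hall → library
library → office
office → study
study → sauna
sauna → annex

gallery, lab, garage, patio, loft, vault, cellar, foyer, porch, closet, hall, workshop, nursery, library, office, study, sauna, annex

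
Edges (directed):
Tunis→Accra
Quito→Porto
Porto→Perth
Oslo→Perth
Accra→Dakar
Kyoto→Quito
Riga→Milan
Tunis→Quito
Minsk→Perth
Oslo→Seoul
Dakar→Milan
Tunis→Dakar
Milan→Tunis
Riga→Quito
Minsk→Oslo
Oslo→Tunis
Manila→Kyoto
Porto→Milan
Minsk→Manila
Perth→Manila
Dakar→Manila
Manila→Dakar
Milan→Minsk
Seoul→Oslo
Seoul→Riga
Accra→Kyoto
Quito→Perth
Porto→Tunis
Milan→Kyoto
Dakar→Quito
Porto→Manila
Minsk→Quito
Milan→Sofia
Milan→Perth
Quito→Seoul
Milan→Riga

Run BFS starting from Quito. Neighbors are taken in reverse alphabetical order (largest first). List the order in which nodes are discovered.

Quito, Seoul, Porto, Perth, Riga, Oslo, Tunis, Milan, Manila, Dakar, Accra, Sofia, Minsk, Kyoto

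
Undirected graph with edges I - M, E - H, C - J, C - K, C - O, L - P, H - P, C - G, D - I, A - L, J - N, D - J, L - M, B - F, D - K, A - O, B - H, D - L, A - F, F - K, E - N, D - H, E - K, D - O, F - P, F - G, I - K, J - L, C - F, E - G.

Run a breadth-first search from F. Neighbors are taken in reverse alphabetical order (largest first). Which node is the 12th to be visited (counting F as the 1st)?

Visit F; enqueue P, K, G, C, B, A → queue [P, K, G, C, B, A]
Visit P; enqueue L, H → queue [K, G, C, B, A, L, H]
Visit K; enqueue I, E, D → queue [G, C, B, A, L, H, I, E, D]
Visit G → queue [C, B, A, L, H, I, E, D]
Visit C; enqueue O, J → queue [B, A, L, H, I, E, D, O, J]
Visit B → queue [A, L, H, I, E, D, O, J]
Visit A → queue [L, H, I, E, D, O, J]
Visit L; enqueue M → queue [H, I, E, D, O, J, M]
Visit H → queue [I, E, D, O, J, M]
Visit I → queue [E, D, O, J, M]
Visit E; enqueue N → queue [D, O, J, M, N]
Visit D → queue [O, J, M, N]
Visit O → queue [J, M, N]
Visit J → queue [M, N]
Visit M → queue [N]
Visit N → queue []

Visit order: F, P, K, G, C, B, A, L, H, I, E, D, O, J, M, N

D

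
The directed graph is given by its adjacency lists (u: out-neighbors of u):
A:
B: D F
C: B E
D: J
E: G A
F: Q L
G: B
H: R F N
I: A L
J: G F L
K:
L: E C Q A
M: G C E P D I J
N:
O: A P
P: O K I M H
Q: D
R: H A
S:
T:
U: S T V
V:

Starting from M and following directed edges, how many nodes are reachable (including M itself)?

BFS from M visits: M, C, D, E, G, I, J, P, B, A, L, F, H, K, O, Q, N, R
Reachable nodes: 18 of 22 total.

18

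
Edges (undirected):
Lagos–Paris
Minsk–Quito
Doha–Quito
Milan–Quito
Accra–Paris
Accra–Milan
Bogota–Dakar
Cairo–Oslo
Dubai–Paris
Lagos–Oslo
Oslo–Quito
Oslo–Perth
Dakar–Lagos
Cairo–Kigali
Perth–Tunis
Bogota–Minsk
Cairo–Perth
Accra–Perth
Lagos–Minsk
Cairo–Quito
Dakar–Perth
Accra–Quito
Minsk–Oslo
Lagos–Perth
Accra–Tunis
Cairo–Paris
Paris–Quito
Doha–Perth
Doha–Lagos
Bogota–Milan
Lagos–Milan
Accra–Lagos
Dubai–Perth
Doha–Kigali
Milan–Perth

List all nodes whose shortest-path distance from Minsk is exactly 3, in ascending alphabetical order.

Dubai, Kigali, Tunis

Level 0: Minsk
Level 1: Bogota, Lagos, Oslo, Quito
Level 2: Accra, Cairo, Dakar, Doha, Milan, Paris, Perth
Level 3: Dubai, Kigali, Tunis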